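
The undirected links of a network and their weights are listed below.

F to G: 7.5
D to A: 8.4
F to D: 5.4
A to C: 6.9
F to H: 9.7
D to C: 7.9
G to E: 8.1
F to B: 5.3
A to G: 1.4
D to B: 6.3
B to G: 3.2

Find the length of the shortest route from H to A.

Enumerating some paths:
H - F - G - A: 9.7+7.5+1.4 = 18.6
H - F - B - G - A: 9.7+5.3+3.2+1.4 = 19.6
The minimum is 18.6 via H - F - G - A.

18.6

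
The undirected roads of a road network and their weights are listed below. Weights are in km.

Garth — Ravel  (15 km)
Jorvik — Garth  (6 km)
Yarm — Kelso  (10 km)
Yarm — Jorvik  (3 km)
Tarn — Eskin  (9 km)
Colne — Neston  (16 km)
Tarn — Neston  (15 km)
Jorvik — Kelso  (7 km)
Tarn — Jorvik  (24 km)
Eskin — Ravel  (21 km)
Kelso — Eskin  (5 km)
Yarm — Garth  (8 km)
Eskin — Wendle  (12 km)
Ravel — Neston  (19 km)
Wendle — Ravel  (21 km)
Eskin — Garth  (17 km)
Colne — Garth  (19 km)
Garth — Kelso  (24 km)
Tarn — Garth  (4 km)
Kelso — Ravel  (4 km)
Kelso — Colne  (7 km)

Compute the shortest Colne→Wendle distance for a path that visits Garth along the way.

Best Colne to Garth: Colne → Garth costing 19
Shortest Garth→Wendle: Garth → Tarn → Eskin → Wendle = 25
Total via Garth: 19 + 25 = 44 km.

44 km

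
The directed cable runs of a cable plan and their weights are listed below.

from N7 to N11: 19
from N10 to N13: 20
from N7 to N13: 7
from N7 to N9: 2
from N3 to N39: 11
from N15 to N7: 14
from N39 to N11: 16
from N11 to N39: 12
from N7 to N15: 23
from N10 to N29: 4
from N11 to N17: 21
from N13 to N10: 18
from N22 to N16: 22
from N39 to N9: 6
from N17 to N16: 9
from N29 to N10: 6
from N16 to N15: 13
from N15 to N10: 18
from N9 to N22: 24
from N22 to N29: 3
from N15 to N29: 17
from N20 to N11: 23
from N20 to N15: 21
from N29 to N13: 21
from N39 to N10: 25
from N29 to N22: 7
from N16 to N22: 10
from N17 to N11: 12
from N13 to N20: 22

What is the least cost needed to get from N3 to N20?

Shortest distances from N3:
N3: 0
N39: 11  (via N3)
N9: 17  (via N39)
N11: 27  (via N39)
N10: 36  (via N39)
N29: 40  (via N10)
N22: 41  (via N9)
N17: 48  (via N11)
N13: 56  (via N10)
N16: 57  (via N17)
N15: 70  (via N16)
N20: 78  (via N13)
Shortest route: N3–N39–N10–N13–N20 = 78.

78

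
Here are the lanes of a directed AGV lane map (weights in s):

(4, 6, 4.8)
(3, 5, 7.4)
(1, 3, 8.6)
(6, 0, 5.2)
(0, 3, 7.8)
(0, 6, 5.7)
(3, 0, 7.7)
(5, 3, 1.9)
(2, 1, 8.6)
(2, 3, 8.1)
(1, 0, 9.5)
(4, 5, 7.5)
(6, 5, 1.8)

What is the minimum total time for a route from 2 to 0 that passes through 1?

Best 2 to 1: 2–1 costing 8.6
Best 1 to 0: 1–0 costing 9.5
Total via 1: 8.6 + 9.5 = 18.1 s.

18.1 s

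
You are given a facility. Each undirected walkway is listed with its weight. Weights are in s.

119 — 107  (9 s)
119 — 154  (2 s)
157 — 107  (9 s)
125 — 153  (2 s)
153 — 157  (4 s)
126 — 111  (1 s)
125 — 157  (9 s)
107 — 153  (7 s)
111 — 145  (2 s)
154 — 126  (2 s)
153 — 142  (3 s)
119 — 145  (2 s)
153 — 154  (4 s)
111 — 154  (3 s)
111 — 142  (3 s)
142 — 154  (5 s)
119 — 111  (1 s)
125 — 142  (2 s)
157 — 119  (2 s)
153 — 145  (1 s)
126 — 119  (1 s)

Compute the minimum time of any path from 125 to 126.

Candidate routes:
125 → 153 → 145 → 119 → 126: 2+1+2+1 = 6
125 → 142 → 111 → 119 → 126: 2+3+1+1 = 7
Cheapest is 125 → 153 → 145 → 119 → 126 at 6 s.

6 s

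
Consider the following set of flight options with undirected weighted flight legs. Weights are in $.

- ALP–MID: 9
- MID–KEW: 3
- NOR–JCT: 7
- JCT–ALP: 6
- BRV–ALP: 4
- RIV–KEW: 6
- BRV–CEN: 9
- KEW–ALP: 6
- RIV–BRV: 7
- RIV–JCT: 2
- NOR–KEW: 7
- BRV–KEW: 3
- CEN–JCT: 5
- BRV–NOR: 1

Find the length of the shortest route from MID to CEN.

$15

Shortest distances from MID:
MID: 0
KEW: 3  (via MID)
BRV: 6  (via KEW)
NOR: 7  (via BRV)
ALP: 9  (via MID)
RIV: 9  (via KEW)
JCT: 11  (via RIV)
CEN: 15  (via BRV)
Shortest route: MID → KEW → BRV → CEN = $15.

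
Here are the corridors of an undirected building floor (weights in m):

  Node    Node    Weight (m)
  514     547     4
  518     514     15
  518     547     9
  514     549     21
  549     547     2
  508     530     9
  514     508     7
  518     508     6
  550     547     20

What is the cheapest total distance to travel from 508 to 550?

31 m

Running Dijkstra from 508:
508: 0
518: 6  (via 508)
514: 7  (via 508)
530: 9  (via 508)
547: 11  (via 514)
549: 13  (via 547)
550: 31  (via 547)
Shortest route: 508 → 514 → 547 → 550 = 31 m.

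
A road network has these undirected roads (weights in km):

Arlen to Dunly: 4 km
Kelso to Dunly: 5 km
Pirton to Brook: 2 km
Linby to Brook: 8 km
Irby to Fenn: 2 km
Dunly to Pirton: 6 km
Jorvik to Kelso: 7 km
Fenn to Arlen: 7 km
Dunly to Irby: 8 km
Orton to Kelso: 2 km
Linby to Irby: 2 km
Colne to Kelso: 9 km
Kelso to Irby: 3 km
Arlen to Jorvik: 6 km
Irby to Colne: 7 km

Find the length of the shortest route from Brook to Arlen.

12 km

Settle nodes by increasing distance from Brook:
Brook: 0
Pirton: 2  (via Brook)
Linby: 8  (via Brook)
Dunly: 8  (via Pirton)
Irby: 10  (via Linby)
Fenn: 12  (via Irby)
Arlen: 12  (via Dunly)
Shortest route: Brook–Pirton–Dunly–Arlen = 12 km.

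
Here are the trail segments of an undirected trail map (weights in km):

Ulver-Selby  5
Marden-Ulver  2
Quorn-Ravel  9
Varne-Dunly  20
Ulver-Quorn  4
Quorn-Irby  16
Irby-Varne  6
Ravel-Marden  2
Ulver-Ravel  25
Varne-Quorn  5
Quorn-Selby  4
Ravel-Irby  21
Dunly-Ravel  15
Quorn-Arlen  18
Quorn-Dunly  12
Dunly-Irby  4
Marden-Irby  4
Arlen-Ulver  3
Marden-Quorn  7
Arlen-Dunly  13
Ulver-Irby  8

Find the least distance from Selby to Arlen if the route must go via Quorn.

Best Selby to Quorn: Selby–Quorn costing 4
Best Quorn to Arlen: Quorn–Ulver–Arlen costing 7
Total via Quorn: 4 + 7 = 11 km.

11 km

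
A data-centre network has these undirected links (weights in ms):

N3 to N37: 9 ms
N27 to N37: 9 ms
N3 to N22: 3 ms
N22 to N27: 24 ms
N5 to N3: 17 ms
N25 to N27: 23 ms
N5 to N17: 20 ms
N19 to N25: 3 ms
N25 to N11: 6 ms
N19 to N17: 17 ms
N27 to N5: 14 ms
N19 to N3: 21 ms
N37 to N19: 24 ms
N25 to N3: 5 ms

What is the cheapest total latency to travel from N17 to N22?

Running Dijkstra from N17:
N17: 0
N19: 17  (via N17)
N25: 20  (via N19)
N5: 20  (via N17)
N3: 25  (via N25)
N11: 26  (via N25)
N22: 28  (via N3)
Shortest route: N17–N19–N25–N3–N22 = 28 ms.

28 ms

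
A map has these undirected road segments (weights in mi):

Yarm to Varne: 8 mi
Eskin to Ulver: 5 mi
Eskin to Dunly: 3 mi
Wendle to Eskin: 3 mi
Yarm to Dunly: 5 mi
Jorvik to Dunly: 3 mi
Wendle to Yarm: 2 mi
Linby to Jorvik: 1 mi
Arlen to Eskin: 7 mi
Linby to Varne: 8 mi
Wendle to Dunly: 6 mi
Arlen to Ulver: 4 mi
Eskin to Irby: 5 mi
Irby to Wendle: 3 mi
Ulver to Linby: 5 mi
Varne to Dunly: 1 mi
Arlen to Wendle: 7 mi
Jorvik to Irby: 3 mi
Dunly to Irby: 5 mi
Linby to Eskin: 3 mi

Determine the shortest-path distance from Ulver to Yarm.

Settle nodes by increasing distance from Ulver:
Ulver: 0
Arlen: 4  (via Ulver)
Linby: 5  (via Ulver)
Eskin: 5  (via Ulver)
Jorvik: 6  (via Linby)
Wendle: 8  (via Eskin)
Dunly: 8  (via Eskin)
Irby: 9  (via Jorvik)
Varne: 9  (via Dunly)
Yarm: 10  (via Wendle)
Shortest route: Ulver–Eskin–Wendle–Yarm = 10 mi.

10 mi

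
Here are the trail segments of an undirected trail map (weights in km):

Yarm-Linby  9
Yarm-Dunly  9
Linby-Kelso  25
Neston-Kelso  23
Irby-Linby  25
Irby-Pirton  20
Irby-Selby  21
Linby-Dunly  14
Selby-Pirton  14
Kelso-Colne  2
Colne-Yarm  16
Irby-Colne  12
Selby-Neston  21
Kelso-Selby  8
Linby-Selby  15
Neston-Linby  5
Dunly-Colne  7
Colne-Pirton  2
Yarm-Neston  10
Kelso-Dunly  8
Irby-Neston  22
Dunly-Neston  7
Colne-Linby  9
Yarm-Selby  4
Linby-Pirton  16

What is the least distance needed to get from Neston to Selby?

Shortest distances from Neston:
Neston: 0
Linby: 5  (via Neston)
Dunly: 7  (via Neston)
Yarm: 10  (via Neston)
Selby: 14  (via Yarm)
Shortest route: Neston → Yarm → Selby = 14 km.

14 km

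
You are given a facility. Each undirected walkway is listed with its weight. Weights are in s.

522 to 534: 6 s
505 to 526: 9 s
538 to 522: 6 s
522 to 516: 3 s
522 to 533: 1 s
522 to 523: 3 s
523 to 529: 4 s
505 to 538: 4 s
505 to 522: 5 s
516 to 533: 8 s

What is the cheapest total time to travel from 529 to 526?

21 s

Shortest distances from 529:
529: 0
523: 4  (via 529)
522: 7  (via 523)
533: 8  (via 522)
516: 10  (via 522)
505: 12  (via 522)
534: 13  (via 522)
538: 13  (via 522)
526: 21  (via 505)
Shortest route: 529–523–522–505–526 = 21 s.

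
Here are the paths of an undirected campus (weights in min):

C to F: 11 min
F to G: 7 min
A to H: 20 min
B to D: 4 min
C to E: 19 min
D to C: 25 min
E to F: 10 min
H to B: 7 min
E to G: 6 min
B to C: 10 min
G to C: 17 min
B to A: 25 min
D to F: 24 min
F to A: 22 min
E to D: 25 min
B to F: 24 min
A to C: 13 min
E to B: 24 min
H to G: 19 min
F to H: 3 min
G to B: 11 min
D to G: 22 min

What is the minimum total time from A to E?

Enumerating some paths:
A → C → E: 13+19 = 32
A → H → F → E: 20+3+10 = 33
Cheapest is A → C → E at 32 min.

32 min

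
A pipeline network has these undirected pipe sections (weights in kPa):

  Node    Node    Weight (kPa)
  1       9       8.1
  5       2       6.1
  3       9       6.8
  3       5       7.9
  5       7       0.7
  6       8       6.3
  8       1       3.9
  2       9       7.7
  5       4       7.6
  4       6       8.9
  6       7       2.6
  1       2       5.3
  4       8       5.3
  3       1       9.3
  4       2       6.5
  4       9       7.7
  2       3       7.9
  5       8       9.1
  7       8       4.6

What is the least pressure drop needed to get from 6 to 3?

Compare a few routes:
6 - 8 - 1 - 3: 6.3+3.9+9.3 = 19.5
6 - 8 - 7 - 5 - 3: 6.3+4.6+0.7+7.9 = 19.5
6 - 7 - 5 - 2 - 3: 2.6+0.7+6.1+7.9 = 17.3
6 - 7 - 5 - 3: 2.6+0.7+7.9 = 11.2
Cheapest is 6 - 7 - 5 - 3 at 11.2 kPa.

11.2 kPa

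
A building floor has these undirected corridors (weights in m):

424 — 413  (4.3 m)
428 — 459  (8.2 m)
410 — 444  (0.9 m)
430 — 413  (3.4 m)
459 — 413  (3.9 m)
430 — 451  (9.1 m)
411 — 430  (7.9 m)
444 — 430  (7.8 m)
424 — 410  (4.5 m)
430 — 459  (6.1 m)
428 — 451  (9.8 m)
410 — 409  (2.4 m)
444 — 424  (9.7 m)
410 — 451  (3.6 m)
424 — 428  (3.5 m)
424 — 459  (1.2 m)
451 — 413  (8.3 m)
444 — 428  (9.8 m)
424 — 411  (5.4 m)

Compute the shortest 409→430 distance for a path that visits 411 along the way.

20.2 m

Shortest 409→411: 409–410–424–411 = 12.3
Best 411 to 430: 411–430 costing 7.9
Total via 411: 12.3 + 7.9 = 20.2 m.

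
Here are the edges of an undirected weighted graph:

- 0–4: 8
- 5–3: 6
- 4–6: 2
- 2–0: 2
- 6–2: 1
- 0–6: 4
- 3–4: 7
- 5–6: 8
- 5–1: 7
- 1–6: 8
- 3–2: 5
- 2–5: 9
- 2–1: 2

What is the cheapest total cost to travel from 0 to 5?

11

Shortest distances from 0:
0: 0
2: 2  (via 0)
6: 3  (via 2)
1: 4  (via 2)
4: 5  (via 6)
3: 7  (via 2)
5: 11  (via 2)
Shortest route: 0–2–5 = 11.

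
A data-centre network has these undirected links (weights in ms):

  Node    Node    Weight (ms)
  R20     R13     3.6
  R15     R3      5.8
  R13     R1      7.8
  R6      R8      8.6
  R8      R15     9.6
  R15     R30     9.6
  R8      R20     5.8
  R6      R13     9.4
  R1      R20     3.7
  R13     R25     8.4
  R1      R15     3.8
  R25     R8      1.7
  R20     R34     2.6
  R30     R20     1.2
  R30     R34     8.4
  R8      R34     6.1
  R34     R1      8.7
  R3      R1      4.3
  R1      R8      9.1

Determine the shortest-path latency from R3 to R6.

Settle nodes by increasing distance from R3:
R3: 0
R1: 4.3  (via R3)
R15: 5.8  (via R3)
R20: 8  (via R1)
R30: 9.2  (via R20)
R34: 10.6  (via R20)
R13: 11.6  (via R20)
R8: 13.4  (via R1)
R25: 15.1  (via R8)
R6: 21  (via R13)
Shortest route: R3 → R1 → R20 → R13 → R6 = 21 ms.

21 ms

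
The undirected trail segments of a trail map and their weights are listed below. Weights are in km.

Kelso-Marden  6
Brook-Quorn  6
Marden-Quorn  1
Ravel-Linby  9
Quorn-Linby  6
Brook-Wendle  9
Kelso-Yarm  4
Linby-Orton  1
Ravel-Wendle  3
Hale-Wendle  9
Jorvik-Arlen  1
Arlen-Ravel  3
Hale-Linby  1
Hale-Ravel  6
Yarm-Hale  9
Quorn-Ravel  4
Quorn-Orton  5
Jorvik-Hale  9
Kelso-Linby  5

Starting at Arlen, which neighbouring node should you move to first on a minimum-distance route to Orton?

Enumerating some paths:
Arlen - Jorvik - Hale - Linby - Orton: 1+9+1+1 = 12
Arlen - Ravel - Hale - Linby - Orton: 3+6+1+1 = 11
Cheapest is Arlen - Ravel - Hale - Linby - Orton at 11 km.
So from Arlen the first move is to Ravel.

Ravel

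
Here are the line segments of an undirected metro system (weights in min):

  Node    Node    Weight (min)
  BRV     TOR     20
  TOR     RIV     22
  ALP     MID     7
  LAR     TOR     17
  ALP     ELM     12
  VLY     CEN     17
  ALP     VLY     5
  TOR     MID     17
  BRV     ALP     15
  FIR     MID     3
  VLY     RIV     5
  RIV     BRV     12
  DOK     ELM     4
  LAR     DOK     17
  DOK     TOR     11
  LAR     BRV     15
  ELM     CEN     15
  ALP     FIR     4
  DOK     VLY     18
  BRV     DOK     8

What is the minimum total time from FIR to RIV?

14 min

Compare a few routes:
FIR → ALP → VLY → RIV: 4+5+5 = 14
FIR → MID → ALP → VLY → RIV: 3+7+5+5 = 20
FIR → ALP → BRV → RIV: 4+15+12 = 31
The minimum is 14 min via FIR → ALP → VLY → RIV.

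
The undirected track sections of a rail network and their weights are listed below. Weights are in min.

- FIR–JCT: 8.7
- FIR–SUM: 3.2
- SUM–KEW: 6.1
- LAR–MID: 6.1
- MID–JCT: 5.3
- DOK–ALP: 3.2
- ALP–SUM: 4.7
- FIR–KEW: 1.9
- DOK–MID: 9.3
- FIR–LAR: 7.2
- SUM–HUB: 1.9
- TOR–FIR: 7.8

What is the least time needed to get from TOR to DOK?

Enumerating some paths:
TOR → FIR → JCT → MID → DOK: 7.8+8.7+5.3+9.3 = 31.1
TOR → FIR → LAR → MID → DOK: 7.8+7.2+6.1+9.3 = 30.4
TOR → FIR → KEW → SUM → ALP → DOK: 7.8+1.9+6.1+4.7+3.2 = 23.7
TOR → FIR → SUM → ALP → DOK: 7.8+3.2+4.7+3.2 = 18.9
Cheapest is TOR → FIR → SUM → ALP → DOK at 18.9 min.

18.9 min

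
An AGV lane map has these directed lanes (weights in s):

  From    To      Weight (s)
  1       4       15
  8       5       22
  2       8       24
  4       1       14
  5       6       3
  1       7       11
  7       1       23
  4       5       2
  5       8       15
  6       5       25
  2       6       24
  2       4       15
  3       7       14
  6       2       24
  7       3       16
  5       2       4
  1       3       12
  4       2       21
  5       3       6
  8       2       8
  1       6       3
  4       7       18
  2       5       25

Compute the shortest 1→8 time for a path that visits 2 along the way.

45 s

Shortest 1→2: 1–4–5–2 = 21
Shortest 2→8: 2–8 = 24
Total via 2: 21 + 24 = 45 s.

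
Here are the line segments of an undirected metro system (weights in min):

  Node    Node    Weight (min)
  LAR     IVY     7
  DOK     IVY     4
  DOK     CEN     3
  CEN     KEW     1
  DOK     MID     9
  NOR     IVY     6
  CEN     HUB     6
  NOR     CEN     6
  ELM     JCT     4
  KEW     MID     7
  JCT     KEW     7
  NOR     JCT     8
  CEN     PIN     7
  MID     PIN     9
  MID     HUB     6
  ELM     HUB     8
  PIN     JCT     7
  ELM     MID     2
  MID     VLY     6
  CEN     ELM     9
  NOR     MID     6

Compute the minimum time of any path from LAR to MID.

Shortest distances from LAR:
LAR: 0
IVY: 7  (via LAR)
DOK: 11  (via IVY)
NOR: 13  (via IVY)
CEN: 14  (via DOK)
KEW: 15  (via CEN)
MID: 19  (via NOR)
Shortest route: LAR–IVY–NOR–MID = 19 min.

19 min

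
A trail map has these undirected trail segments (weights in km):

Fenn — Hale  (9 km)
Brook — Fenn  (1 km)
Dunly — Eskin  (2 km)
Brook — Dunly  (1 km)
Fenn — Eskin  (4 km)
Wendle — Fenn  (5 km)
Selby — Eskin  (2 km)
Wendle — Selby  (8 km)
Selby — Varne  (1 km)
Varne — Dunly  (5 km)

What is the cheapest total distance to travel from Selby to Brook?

5 km

Running Dijkstra from Selby:
Selby: 0
Varne: 1  (via Selby)
Eskin: 2  (via Selby)
Dunly: 4  (via Eskin)
Brook: 5  (via Dunly)
Shortest route: Selby–Eskin–Dunly–Brook = 5 km.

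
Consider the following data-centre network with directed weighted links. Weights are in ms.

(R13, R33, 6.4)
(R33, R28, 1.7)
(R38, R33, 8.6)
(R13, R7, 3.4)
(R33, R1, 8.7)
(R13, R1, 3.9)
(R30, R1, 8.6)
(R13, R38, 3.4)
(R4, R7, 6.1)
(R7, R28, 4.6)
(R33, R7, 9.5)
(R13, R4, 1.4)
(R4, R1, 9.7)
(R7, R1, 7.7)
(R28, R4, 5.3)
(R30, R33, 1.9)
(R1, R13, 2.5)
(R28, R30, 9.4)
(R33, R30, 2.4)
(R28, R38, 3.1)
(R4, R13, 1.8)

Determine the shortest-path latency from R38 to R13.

Enumerating some paths:
R38 → R33 → R28 → R4 → R13: 8.6+1.7+5.3+1.8 = 17.4
R38 → R33 → R1 → R13: 8.6+8.7+2.5 = 19.8
Cheapest is R38 → R33 → R28 → R4 → R13 at 17.4 ms.

17.4 ms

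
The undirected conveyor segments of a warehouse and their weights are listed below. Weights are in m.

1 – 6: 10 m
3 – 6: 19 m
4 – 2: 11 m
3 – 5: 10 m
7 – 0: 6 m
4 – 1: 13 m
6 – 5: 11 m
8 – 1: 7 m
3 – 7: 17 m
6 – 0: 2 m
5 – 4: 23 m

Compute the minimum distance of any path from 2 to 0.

Shortest distances from 2:
2: 0
4: 11  (via 2)
1: 24  (via 4)
8: 31  (via 1)
5: 34  (via 4)
6: 34  (via 1)
0: 36  (via 6)
Shortest route: 2 → 4 → 1 → 6 → 0 = 36 m.

36 m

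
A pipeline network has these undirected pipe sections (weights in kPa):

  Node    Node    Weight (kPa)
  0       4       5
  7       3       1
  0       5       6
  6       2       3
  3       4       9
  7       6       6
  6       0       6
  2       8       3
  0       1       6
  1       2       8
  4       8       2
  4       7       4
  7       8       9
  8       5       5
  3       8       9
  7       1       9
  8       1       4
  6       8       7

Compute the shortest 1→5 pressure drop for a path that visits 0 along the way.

12 kPa

Shortest 1→0: 1 → 0 = 6
Best 0 to 5: 0 → 5 costing 6
Total via 0: 6 + 6 = 12 kPa.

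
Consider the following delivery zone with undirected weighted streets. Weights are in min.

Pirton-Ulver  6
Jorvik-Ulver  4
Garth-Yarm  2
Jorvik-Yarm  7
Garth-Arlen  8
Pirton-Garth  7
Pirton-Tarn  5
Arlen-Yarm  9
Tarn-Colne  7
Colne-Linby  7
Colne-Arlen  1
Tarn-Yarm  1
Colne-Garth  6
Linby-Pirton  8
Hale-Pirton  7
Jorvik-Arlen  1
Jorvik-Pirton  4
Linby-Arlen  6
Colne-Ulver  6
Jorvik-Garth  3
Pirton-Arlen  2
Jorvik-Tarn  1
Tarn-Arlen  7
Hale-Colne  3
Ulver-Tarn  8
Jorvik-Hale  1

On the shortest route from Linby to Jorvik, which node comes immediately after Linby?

Arlen

Enumerating some paths:
Linby–Colne–Arlen–Jorvik: 7+1+1 = 9
Linby–Arlen–Jorvik: 6+1 = 7
Linby–Pirton–Arlen–Jorvik: 8+2+1 = 11
Linby–Arlen–Colne–Hale–Jorvik: 6+1+3+1 = 11
The minimum is 7 min via Linby–Arlen–Jorvik.
So from Linby the first move is to Arlen.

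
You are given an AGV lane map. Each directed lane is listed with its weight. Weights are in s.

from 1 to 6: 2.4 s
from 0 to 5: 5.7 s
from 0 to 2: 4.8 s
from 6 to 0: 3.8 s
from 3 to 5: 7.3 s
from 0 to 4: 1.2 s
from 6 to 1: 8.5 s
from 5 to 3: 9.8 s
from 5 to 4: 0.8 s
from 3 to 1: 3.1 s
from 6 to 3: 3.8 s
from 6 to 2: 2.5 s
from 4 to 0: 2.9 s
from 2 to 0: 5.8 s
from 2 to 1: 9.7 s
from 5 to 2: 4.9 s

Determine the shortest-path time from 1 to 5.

Compare a few routes:
1–6–2–0–5: 2.4+2.5+5.8+5.7 = 16.4
1–6–0–5: 2.4+3.8+5.7 = 11.9
1–6–3–5: 2.4+3.8+7.3 = 13.5
The minimum is 11.9 s via 1–6–0–5.

11.9 s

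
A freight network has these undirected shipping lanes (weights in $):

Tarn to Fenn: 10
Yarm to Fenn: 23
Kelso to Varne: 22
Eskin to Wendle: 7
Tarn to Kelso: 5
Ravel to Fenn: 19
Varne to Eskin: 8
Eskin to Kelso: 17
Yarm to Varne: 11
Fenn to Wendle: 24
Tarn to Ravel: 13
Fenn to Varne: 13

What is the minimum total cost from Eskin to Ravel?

Candidate routes:
Eskin → Kelso → Tarn → Ravel: 17+5+13 = 35
Eskin → Varne → Fenn → Ravel: 8+13+19 = 40
The minimum is $35 via Eskin → Kelso → Tarn → Ravel.

$35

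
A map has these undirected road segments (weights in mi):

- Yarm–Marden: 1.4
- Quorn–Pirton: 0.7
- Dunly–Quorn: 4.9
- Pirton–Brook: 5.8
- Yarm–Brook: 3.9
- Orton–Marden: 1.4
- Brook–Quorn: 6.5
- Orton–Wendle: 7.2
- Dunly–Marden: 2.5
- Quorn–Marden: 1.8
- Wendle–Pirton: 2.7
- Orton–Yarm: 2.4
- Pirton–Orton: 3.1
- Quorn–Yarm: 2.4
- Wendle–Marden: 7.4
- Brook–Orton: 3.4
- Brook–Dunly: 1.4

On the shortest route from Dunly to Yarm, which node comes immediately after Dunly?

Marden

Candidate routes:
Dunly - Marden - Orton - Yarm: 2.5+1.4+2.4 = 6.3
Dunly - Brook - Yarm: 1.4+3.9 = 5.3
Dunly - Marden - Yarm: 2.5+1.4 = 3.9
The minimum is 3.9 mi via Dunly - Marden - Yarm.
So from Dunly the first move is to Marden.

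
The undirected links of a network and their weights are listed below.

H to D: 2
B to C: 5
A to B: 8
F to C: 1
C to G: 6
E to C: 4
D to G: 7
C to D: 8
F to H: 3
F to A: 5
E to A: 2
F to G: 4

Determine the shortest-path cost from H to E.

8

Candidate routes:
H → F → A → E: 3+5+2 = 10
H → F → C → E: 3+1+4 = 8
Cheapest is H → F → C → E at 8.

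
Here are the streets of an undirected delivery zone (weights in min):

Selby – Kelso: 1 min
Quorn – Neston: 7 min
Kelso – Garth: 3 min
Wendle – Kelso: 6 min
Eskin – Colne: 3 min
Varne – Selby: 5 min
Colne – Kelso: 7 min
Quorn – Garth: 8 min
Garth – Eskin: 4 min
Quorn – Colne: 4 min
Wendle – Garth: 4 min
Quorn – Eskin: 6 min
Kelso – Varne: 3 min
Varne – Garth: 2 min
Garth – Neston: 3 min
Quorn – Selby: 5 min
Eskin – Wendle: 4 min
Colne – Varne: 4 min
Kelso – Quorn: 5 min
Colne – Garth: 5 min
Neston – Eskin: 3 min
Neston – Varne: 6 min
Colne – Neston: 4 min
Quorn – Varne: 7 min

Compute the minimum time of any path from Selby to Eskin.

8 min

Settle nodes by increasing distance from Selby:
Selby: 0
Kelso: 1  (via Selby)
Garth: 4  (via Kelso)
Varne: 4  (via Kelso)
Quorn: 5  (via Selby)
Wendle: 7  (via Kelso)
Neston: 7  (via Garth)
Eskin: 8  (via Garth)
Shortest route: Selby–Kelso–Garth–Eskin = 8 min.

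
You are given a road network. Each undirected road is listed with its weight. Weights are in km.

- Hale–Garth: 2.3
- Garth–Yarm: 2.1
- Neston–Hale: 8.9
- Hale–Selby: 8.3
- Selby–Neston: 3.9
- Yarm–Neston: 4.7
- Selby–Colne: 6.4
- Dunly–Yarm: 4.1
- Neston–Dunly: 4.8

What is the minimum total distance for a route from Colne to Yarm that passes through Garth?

19.1 km

Best Colne to Garth: Colne → Selby → Hale → Garth costing 17
Shortest Garth→Yarm: Garth → Yarm = 2.1
Total via Garth: 17 + 2.1 = 19.1 km.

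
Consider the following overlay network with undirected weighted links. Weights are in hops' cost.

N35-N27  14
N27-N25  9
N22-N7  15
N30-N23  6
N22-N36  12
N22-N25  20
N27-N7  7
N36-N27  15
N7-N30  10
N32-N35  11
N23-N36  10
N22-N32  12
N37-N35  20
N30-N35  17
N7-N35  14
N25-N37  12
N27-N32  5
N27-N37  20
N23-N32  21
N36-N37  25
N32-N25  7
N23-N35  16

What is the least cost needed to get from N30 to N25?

26 hops' cost

Candidate routes:
N30 - N7 - N27 - N32 - N25: 10+7+5+7 = 29
N30 - N7 - N27 - N25: 10+7+9 = 26
The minimum is 26 hops' cost via N30 - N7 - N27 - N25.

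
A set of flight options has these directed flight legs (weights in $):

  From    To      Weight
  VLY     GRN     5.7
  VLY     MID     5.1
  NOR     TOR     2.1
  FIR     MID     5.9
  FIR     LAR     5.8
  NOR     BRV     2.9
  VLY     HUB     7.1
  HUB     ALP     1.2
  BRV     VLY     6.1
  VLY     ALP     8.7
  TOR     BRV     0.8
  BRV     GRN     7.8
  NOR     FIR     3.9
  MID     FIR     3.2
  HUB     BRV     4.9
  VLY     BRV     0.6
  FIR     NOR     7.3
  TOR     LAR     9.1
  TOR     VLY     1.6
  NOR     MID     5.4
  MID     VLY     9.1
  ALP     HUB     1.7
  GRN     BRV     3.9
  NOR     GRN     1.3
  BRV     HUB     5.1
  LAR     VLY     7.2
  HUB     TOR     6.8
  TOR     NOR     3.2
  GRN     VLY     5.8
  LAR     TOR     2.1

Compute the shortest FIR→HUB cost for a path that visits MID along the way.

Best FIR to MID: FIR → MID costing 5.9
Shortest MID→HUB: MID → VLY → BRV → HUB = 14.8
Total via MID: 5.9 + 14.8 = $20.7.

$20.7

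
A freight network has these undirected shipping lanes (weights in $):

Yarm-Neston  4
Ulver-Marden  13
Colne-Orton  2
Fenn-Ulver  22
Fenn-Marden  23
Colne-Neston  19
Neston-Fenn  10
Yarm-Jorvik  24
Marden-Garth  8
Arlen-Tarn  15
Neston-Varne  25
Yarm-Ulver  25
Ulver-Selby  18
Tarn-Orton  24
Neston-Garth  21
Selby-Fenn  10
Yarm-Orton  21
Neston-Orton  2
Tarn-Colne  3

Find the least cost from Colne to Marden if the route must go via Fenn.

Shortest Colne→Fenn: Colne → Orton → Neston → Fenn = 14
Best Fenn to Marden: Fenn → Marden costing 23
Total via Fenn: 14 + 23 = $37.

$37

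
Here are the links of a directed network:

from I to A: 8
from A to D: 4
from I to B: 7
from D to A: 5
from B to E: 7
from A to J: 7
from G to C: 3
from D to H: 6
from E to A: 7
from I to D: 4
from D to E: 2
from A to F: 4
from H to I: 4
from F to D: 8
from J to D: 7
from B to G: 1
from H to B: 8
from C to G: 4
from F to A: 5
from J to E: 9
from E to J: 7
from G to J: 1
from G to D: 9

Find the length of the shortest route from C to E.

14

Compare a few routes:
C–G–J–E: 4+1+9 = 14
C–G–D–E: 4+9+2 = 15
C–G–J–D–H–B–E: 4+1+7+6+8+7 = 33
Cheapest is C–G–J–E at 14.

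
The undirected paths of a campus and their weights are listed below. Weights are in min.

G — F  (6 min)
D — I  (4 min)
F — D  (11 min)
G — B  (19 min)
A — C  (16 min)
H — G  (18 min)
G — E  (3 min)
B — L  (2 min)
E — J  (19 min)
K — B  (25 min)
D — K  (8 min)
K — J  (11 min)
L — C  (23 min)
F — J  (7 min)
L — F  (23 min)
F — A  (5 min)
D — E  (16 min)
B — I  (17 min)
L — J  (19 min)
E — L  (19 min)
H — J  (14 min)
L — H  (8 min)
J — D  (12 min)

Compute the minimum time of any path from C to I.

Candidate routes:
C → L → B → I: 23+2+17 = 42
C → A → F → J → D → I: 16+5+7+12+4 = 44
C → A → F → D → I: 16+5+11+4 = 36
Cheapest is C → A → F → D → I at 36 min.

36 min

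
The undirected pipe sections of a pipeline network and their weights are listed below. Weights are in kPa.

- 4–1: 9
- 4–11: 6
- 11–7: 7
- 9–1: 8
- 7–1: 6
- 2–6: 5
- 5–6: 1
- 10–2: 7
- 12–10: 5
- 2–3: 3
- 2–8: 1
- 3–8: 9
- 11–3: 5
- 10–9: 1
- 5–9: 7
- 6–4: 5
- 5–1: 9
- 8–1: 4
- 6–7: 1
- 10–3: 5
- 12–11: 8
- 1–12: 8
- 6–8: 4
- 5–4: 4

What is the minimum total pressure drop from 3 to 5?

Running Dijkstra from 3:
3: 0
2: 3  (via 3)
8: 4  (via 2)
10: 5  (via 3)
11: 5  (via 3)
9: 6  (via 10)
1: 8  (via 8)
6: 8  (via 2)
5: 9  (via 6)
Shortest route: 3 → 2 → 6 → 5 = 9 kPa.

9 kPa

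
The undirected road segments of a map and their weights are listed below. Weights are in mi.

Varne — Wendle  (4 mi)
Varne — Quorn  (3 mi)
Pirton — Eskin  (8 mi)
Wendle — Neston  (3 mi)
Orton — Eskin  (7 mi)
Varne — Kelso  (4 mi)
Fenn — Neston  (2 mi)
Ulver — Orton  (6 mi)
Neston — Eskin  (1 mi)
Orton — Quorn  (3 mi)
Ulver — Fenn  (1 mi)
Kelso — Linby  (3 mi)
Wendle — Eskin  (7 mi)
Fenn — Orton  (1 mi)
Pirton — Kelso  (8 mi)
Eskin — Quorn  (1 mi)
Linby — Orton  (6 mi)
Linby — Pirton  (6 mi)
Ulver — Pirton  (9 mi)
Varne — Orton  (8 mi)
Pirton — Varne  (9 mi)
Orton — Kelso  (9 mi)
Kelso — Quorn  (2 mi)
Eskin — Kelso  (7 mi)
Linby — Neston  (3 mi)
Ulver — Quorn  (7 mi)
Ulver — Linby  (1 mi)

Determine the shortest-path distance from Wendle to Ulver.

6 mi

Settle nodes by increasing distance from Wendle:
Wendle: 0
Neston: 3  (via Wendle)
Varne: 4  (via Wendle)
Eskin: 4  (via Neston)
Quorn: 5  (via Eskin)
Fenn: 5  (via Neston)
Ulver: 6  (via Fenn)
Shortest route: Wendle → Neston → Fenn → Ulver = 6 mi.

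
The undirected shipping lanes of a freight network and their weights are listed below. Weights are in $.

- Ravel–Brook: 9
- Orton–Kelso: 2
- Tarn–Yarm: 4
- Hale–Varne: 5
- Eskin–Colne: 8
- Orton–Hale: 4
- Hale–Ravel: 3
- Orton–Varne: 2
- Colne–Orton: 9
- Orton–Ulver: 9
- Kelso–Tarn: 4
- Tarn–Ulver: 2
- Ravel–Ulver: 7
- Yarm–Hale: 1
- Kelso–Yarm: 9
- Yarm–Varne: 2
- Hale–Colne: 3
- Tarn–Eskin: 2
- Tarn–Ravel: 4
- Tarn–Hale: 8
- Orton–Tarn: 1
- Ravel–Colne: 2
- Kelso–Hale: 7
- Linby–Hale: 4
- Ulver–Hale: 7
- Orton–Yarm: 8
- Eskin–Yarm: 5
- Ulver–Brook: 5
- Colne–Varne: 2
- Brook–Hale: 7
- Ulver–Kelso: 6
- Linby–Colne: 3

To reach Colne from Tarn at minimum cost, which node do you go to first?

Candidate routes:
Tarn - Ravel - Colne: 4+2 = 6
Tarn - Orton - Varne - Colne: 1+2+2 = 5
The minimum is $5 via Tarn - Orton - Varne - Colne.
So from Tarn the first move is to Orton.

Orton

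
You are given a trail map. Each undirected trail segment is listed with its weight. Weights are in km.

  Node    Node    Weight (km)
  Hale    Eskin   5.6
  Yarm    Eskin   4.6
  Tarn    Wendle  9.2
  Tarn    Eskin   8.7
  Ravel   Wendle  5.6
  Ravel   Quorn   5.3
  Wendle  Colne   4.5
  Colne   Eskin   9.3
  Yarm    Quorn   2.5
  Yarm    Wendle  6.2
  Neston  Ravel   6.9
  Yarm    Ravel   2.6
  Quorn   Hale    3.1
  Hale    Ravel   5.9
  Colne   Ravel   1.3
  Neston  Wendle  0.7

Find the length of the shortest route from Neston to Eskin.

11.5 km

Enumerating some paths:
Neston → Wendle → Colne → Ravel → Yarm → Eskin: 0.7+4.5+1.3+2.6+4.6 = 13.7
Neston → Ravel → Yarm → Eskin: 6.9+2.6+4.6 = 14.1
Neston → Wendle → Yarm → Eskin: 0.7+6.2+4.6 = 11.5
Neston → Wendle → Ravel → Yarm → Eskin: 0.7+5.6+2.6+4.6 = 13.5
Cheapest is Neston → Wendle → Yarm → Eskin at 11.5 km.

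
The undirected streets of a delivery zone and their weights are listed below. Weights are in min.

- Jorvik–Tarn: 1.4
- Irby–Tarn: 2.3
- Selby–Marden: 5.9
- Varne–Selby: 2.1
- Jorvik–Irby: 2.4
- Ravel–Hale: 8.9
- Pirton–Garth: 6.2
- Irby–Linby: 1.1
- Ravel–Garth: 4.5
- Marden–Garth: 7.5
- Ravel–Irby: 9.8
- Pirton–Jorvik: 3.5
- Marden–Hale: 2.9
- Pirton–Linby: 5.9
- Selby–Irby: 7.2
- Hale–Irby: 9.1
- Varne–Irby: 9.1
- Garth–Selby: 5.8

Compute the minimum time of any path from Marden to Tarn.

14.3 min

Settle nodes by increasing distance from Marden:
Marden: 0
Hale: 2.9  (via Marden)
Selby: 5.9  (via Marden)
Garth: 7.5  (via Marden)
Varne: 8  (via Selby)
Ravel: 11.8  (via Hale)
Irby: 12  (via Hale)
Linby: 13.1  (via Irby)
Pirton: 13.7  (via Garth)
Tarn: 14.3  (via Irby)
Shortest route: Marden–Hale–Irby–Tarn = 14.3 min.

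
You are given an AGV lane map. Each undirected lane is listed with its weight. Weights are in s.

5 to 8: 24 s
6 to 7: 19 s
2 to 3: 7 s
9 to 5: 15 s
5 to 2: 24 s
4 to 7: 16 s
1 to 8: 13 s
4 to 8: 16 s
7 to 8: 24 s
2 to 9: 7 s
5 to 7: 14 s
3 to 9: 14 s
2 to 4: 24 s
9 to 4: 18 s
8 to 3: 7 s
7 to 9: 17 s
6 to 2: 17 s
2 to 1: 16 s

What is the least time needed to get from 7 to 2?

24 s

Compare a few routes:
7–6–2: 19+17 = 36
7–9–2: 17+7 = 24
7–5–9–2: 14+15+7 = 36
7–8–3–2: 24+7+7 = 38
The minimum is 24 s via 7–9–2.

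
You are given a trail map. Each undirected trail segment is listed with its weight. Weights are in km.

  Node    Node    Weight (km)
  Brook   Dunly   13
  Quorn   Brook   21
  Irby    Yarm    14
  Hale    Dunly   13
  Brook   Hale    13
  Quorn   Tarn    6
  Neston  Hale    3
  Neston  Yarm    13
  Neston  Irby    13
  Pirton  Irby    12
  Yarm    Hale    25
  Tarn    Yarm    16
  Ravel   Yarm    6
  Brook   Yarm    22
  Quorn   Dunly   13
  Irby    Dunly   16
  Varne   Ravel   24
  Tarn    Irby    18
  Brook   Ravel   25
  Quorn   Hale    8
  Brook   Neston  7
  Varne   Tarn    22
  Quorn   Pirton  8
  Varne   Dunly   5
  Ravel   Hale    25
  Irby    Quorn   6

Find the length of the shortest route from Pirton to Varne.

Shortest distances from Pirton:
Pirton: 0
Quorn: 8  (via Pirton)
Irby: 12  (via Pirton)
Tarn: 14  (via Quorn)
Hale: 16  (via Quorn)
Neston: 19  (via Hale)
Dunly: 21  (via Quorn)
Yarm: 26  (via Irby)
Varne: 26  (via Dunly)
Shortest route: Pirton–Quorn–Dunly–Varne = 26 km.

26 km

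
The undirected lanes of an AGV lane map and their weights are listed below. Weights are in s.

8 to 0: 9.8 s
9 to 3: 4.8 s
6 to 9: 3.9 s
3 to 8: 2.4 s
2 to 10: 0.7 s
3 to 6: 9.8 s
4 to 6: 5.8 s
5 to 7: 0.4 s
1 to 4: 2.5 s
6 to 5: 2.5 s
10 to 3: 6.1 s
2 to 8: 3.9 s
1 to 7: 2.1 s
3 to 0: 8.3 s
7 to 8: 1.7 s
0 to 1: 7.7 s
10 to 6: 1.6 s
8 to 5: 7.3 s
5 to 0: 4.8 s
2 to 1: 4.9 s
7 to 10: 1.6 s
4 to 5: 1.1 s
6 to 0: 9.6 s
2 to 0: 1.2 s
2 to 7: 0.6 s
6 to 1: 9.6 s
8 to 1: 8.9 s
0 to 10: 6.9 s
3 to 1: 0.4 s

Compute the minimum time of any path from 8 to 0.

3.5 s

Candidate routes:
8 - 2 - 0: 3.9+1.2 = 5.1
8 - 7 - 2 - 0: 1.7+0.6+1.2 = 3.5
8 - 7 - 10 - 2 - 0: 1.7+1.6+0.7+1.2 = 5.2
Cheapest is 8 - 7 - 2 - 0 at 3.5 s.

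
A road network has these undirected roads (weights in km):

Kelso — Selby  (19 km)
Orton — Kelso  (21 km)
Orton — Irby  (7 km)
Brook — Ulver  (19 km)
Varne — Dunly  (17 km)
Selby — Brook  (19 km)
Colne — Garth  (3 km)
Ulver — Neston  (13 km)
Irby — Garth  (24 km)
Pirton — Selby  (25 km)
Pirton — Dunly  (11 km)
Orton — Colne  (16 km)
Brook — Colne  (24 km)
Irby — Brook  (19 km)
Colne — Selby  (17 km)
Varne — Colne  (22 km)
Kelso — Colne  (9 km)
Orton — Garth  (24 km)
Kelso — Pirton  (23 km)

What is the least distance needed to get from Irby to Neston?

Candidate routes:
Irby - Orton - Colne - Brook - Ulver - Neston: 7+16+24+19+13 = 79
Irby - Brook - Ulver - Neston: 19+19+13 = 51
Irby - Orton - Garth - Colne - Brook - Ulver - Neston: 7+24+3+24+19+13 = 90
Irby - Garth - Colne - Brook - Ulver - Neston: 24+3+24+19+13 = 83
Cheapest is Irby - Brook - Ulver - Neston at 51 km.

51 km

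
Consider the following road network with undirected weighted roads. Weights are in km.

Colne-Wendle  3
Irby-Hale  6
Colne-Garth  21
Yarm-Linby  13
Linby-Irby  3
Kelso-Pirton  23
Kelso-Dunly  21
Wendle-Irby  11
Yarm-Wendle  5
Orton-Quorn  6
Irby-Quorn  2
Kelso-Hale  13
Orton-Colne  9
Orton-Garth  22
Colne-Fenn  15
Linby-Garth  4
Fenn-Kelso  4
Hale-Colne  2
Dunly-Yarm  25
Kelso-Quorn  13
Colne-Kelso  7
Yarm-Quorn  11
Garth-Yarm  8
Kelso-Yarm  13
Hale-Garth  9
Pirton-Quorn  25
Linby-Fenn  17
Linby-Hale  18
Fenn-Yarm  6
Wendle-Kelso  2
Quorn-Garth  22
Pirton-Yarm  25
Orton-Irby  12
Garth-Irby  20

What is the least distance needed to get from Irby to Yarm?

13 km

Shortest distances from Irby:
Irby: 0
Quorn: 2  (via Irby)
Linby: 3  (via Irby)
Hale: 6  (via Irby)
Garth: 7  (via Linby)
Orton: 8  (via Quorn)
Colne: 8  (via Hale)
Wendle: 11  (via Irby)
Kelso: 13  (via Wendle)
Yarm: 13  (via Quorn)
Shortest route: Irby → Quorn → Yarm = 13 km.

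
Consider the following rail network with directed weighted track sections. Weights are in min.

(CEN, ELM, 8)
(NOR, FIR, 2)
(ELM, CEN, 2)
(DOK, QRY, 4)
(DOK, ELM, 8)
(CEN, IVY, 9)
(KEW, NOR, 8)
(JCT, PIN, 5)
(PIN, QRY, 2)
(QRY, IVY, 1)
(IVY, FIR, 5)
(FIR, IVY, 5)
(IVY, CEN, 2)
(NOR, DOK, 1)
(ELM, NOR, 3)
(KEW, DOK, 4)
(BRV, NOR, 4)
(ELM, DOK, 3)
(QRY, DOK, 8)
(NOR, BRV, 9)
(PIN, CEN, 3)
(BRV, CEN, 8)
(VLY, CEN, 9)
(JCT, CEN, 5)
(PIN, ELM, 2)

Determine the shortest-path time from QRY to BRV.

Candidate routes:
QRY–IVY–CEN–ELM–NOR–BRV: 1+2+8+3+9 = 23
QRY–DOK–ELM–NOR–BRV: 8+8+3+9 = 28
Cheapest is QRY–IVY–CEN–ELM–NOR–BRV at 23 min.

23 min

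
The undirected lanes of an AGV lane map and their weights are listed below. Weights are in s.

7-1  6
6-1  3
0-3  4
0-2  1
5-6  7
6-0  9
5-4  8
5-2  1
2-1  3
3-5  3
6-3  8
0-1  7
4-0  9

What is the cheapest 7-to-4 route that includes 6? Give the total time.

Best 7 to 6: 7–1–6 costing 9
Shortest 6→4: 6–5–4 = 15
Total via 6: 9 + 15 = 24 s.

24 s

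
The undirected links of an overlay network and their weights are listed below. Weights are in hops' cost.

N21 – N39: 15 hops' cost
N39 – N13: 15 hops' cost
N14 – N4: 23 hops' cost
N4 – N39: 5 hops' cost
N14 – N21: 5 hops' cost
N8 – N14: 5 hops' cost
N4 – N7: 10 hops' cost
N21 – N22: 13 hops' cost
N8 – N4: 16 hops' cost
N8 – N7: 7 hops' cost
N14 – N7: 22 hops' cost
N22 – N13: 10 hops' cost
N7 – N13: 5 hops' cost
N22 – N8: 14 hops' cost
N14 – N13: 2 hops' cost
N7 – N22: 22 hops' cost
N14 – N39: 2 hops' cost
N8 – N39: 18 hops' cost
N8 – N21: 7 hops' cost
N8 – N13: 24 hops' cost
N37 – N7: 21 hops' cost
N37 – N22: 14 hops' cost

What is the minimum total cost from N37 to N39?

28 hops' cost

Compare a few routes:
N37–N22–N21–N14–N39: 14+13+5+2 = 34
N37–N22–N13–N14–N39: 14+10+2+2 = 28
N37–N7–N13–N14–N39: 21+5+2+2 = 30
Cheapest is N37–N22–N13–N14–N39 at 28 hops' cost.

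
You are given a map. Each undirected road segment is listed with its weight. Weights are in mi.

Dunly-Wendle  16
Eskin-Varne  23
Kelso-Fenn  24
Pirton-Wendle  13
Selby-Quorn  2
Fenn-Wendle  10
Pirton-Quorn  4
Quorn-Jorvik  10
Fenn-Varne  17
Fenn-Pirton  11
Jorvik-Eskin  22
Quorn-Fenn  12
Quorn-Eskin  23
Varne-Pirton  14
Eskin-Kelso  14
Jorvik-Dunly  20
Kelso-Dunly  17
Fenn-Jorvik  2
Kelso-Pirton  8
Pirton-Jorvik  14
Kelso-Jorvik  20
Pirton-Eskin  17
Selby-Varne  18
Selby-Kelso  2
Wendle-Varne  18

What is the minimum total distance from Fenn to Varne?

17 mi

Enumerating some paths:
Fenn - Wendle - Varne: 10+18 = 28
Fenn - Quorn - Pirton - Varne: 12+4+14 = 30
Fenn - Pirton - Varne: 11+14 = 25
Fenn - Varne: 17 = 17
Cheapest is Fenn - Varne at 17 mi.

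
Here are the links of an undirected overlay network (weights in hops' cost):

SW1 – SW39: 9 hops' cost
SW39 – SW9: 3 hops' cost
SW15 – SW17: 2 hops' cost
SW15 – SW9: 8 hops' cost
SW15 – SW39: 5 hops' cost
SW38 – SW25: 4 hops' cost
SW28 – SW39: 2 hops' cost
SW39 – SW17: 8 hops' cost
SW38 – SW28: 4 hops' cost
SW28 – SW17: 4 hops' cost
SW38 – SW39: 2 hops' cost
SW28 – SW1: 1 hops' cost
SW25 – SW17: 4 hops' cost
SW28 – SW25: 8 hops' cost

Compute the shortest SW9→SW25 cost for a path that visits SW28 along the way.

13 hops' cost

Shortest SW9→SW28: SW9–SW39–SW28 = 5
Shortest SW28→SW25: SW28–SW25 = 8
Total via SW28: 5 + 8 = 13 hops' cost.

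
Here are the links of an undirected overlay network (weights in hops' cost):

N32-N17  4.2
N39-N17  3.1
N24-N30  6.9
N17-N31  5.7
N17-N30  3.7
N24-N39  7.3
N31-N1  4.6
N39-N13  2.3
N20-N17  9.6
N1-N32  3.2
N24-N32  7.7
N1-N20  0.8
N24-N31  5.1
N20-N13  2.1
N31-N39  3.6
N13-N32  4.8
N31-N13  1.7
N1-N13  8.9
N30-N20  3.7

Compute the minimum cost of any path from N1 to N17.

7.4 hops' cost

Settle nodes by increasing distance from N1:
N1: 0
N20: 0.8  (via N1)
N13: 2.9  (via N20)
N32: 3.2  (via N1)
N30: 4.5  (via N20)
N31: 4.6  (via N1)
N39: 5.2  (via N13)
N17: 7.4  (via N32)
Shortest route: N1 → N32 → N17 = 7.4 hops' cost.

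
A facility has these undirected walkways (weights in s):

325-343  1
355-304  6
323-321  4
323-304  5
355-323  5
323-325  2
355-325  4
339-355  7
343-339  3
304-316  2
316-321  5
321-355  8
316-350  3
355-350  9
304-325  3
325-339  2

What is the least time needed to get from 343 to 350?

9 s

Shortest distances from 343:
343: 0
325: 1  (via 343)
339: 3  (via 343)
323: 3  (via 325)
304: 4  (via 325)
355: 5  (via 325)
316: 6  (via 304)
321: 7  (via 323)
350: 9  (via 316)
Shortest route: 343–325–304–316–350 = 9 s.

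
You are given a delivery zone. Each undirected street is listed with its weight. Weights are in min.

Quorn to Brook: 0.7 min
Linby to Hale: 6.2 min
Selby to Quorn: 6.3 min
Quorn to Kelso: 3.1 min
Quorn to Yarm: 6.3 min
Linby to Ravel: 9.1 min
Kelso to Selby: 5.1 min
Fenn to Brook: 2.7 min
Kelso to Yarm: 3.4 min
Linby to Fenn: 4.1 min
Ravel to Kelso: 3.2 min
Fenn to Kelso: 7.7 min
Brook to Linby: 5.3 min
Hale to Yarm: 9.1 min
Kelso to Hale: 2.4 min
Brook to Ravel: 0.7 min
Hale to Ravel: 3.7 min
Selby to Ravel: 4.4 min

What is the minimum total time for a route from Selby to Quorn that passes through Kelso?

Shortest Selby→Kelso: Selby → Kelso = 5.1
Shortest Kelso→Quorn: Kelso → Quorn = 3.1
Total via Kelso: 5.1 + 3.1 = 8.2 min.

8.2 min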